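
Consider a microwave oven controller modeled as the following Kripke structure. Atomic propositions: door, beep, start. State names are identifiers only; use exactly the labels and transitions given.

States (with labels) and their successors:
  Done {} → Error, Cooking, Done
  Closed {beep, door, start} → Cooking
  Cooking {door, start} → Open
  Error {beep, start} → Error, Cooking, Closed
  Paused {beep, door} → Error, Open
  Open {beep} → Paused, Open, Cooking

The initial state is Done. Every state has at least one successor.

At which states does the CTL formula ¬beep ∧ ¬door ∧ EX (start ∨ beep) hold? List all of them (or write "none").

States satisfying ¬beep: {Done, Cooking}.
States satisfying ¬door: {Done, Error, Open}.
States satisfying ¬beep ∧ ¬door: {Done}.
States satisfying start ∨ beep: {Closed, Cooking, Error, Paused, Open}.
States satisfying EX (start ∨ beep): {Done, Closed, Cooking, Error, Paused, Open}.
States satisfying ¬beep ∧ ¬door ∧ EX (start ∨ beep): {Done}.

{Done}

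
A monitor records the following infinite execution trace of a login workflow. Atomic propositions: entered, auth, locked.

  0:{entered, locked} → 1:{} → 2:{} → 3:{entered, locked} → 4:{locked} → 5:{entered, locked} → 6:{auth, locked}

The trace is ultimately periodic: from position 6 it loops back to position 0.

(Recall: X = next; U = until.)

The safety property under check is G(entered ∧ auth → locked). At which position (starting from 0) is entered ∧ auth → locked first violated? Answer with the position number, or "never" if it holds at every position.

never

entered ∧ auth → locked holds at every position 0..6, and those are all the positions the trace ever visits, so the invariant G(entered ∧ auth → locked) is never violated.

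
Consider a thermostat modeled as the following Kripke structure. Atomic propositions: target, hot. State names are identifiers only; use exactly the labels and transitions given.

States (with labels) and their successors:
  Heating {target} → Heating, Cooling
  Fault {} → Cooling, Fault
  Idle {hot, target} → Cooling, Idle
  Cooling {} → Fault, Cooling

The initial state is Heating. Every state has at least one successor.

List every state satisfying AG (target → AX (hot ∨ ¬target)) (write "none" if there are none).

{Fault, Idle, Cooling}

States satisfying target → AX (hot ∨ ¬target): {Fault, Idle, Cooling}.
States satisfying AG (target → AX (hot ∨ ¬target)): {Fault, Idle, Cooling}.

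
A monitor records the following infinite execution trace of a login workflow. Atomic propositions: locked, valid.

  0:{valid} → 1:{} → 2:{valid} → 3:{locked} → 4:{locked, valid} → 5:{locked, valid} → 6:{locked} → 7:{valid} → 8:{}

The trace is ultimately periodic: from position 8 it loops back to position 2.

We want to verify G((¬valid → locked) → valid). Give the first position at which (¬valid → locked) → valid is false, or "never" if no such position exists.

3

Check (¬valid → locked) → valid at each position in order: 0 ✓, 1 ✓, 2 ✓.
At position 3 the labels are {locked}, so (¬valid → locked) → valid is false there. This is the first violation.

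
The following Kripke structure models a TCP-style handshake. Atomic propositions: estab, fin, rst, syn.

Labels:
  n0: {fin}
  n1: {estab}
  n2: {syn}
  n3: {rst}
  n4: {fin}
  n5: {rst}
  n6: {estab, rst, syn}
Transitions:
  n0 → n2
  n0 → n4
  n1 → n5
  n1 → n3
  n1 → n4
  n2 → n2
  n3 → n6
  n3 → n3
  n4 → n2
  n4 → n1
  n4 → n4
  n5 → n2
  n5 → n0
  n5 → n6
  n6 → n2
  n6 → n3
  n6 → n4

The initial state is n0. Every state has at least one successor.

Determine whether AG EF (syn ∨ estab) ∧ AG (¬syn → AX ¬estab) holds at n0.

States satisfying EF (syn ∨ estab): {n0, n1, n2, n3, n4, n5, n6}.
States satisfying AG EF (syn ∨ estab): {n0, n1, n2, n3, n4, n5, n6}.
States satisfying ¬syn → AX ¬estab: {n0, n1, n2, n6}.
States satisfying AG (¬syn → AX ¬estab): {n2}.
States satisfying AG EF (syn ∨ estab) ∧ AG (¬syn → AX ¬estab): {n2}.
n0 ∉ Sat(AG EF (syn ∨ estab) ∧ AG (¬syn → AX ¬estab)).

Does not hold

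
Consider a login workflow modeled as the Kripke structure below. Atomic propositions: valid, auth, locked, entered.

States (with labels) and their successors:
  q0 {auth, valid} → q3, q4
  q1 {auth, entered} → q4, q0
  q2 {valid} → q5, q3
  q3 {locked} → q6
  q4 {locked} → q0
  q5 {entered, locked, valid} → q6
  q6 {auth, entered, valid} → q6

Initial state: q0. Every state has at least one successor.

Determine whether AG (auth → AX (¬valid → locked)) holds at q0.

States satisfying auth → AX (¬valid → locked): {q0, q1, q2, q3, q4, q5, q6}.
States satisfying AG (auth → AX (¬valid → locked)): {q0, q1, q2, q3, q4, q5, q6}.
Every state reachable from q0 satisfies auth → AX (¬valid → locked).
q0 ∈ Sat(AG (auth → AX (¬valid → locked))).

Yes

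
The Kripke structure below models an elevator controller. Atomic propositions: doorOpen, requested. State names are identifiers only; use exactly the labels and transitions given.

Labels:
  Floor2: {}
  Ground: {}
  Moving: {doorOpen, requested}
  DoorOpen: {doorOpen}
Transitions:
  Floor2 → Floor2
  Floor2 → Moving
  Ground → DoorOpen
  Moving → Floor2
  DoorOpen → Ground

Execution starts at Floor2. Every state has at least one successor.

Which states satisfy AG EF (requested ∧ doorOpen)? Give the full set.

{Floor2, Moving}

States satisfying EF (requested ∧ doorOpen): {Floor2, Moving}.
States satisfying AG EF (requested ∧ doorOpen): {Floor2, Moving}.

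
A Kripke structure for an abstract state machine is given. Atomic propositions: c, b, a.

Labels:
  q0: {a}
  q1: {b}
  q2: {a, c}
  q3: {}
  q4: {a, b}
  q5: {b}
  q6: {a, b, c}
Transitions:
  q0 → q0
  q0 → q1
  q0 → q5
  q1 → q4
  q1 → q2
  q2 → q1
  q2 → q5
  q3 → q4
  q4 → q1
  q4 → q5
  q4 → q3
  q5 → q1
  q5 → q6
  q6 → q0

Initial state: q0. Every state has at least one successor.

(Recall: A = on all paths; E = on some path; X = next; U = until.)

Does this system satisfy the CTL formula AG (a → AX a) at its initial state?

Violated

States satisfying a → AX a: {q1, q3, q5, q6}.
States satisfying AG (a → AX a): ∅.
q0 is reachable from q0 and violates a → AX a, so AG fails at q0.
q0 ∉ Sat(AG (a → AX a)).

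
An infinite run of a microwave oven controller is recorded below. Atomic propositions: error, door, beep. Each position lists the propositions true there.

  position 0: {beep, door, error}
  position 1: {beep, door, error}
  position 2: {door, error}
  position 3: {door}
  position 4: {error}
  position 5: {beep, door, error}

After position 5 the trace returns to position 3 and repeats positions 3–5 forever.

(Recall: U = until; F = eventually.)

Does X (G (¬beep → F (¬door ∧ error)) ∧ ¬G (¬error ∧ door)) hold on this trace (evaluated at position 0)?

Holds

The position after 0 is 1; G (¬beep → F (¬door ∧ error)) ∧ ¬G (¬error ∧ door) is true there.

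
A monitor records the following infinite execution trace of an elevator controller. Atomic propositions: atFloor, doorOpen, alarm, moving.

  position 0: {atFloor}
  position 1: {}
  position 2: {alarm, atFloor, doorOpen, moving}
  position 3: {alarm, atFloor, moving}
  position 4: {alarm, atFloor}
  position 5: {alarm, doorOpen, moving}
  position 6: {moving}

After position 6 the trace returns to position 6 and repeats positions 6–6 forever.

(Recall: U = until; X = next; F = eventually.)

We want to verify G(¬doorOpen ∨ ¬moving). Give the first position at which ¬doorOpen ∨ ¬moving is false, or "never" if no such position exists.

2

Check ¬doorOpen ∨ ¬moving at each position in order: 0 ✓, 1 ✓.
At position 2 the labels are {alarm, atFloor, doorOpen, moving}, so ¬doorOpen ∨ ¬moving is false there. This is the first violation.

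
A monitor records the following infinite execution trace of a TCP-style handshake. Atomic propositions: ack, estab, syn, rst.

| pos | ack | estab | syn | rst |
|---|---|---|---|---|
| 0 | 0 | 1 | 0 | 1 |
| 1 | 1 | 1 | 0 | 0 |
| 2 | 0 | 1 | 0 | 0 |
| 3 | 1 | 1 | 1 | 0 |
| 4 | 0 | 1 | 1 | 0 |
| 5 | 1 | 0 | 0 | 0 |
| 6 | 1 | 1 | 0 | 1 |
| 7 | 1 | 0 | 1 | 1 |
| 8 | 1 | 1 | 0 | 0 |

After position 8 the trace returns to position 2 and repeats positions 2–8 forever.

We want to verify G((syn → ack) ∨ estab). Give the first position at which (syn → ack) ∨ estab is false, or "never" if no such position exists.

(syn → ack) ∨ estab holds at every position 0..8, and those are all the positions the trace ever visits, so the invariant G((syn → ack) ∨ estab) is never violated.

never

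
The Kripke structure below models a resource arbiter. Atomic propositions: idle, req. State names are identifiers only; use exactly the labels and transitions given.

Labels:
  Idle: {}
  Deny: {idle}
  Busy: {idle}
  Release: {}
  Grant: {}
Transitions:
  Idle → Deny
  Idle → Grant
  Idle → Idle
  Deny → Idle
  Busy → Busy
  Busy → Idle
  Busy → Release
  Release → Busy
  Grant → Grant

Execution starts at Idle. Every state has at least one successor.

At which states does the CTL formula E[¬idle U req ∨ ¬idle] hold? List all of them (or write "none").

{Idle, Release, Grant}

States satisfying ¬idle: {Idle, Release, Grant}.
States satisfying req ∨ ¬idle: {Idle, Release, Grant}.
States satisfying E[¬idle U req ∨ ¬idle]: {Idle, Release, Grant}.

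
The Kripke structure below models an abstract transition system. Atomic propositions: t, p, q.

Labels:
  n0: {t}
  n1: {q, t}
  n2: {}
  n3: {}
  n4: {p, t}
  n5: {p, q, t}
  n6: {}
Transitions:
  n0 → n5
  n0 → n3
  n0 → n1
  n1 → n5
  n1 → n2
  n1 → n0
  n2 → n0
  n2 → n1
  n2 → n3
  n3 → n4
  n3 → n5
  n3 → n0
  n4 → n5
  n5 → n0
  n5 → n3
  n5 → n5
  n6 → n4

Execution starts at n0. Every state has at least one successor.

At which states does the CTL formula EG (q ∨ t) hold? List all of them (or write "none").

{n0, n1, n4, n5}

States satisfying q ∨ t: {n0, n1, n4, n5}.
States satisfying EG (q ∨ t): {n0, n1, n4, n5}.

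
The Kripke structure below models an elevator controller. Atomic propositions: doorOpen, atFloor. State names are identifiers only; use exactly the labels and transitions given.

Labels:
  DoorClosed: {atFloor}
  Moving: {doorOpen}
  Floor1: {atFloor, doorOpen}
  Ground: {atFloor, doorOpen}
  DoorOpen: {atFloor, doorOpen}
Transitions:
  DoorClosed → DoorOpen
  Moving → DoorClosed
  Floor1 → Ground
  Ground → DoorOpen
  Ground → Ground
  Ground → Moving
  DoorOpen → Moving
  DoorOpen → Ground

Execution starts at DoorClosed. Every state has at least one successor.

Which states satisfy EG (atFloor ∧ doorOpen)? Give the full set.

{Floor1, Ground, DoorOpen}

States satisfying atFloor ∧ doorOpen: {Floor1, Ground, DoorOpen}.
States satisfying EG (atFloor ∧ doorOpen): {Floor1, Ground, DoorOpen}.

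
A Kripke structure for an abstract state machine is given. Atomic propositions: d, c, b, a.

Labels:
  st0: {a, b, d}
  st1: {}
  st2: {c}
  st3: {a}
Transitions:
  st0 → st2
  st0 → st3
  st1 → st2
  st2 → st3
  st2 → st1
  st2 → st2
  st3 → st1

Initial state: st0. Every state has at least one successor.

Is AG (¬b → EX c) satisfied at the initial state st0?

States satisfying ¬b → EX c: {st0, st1, st2}.
States satisfying AG (¬b → EX c): ∅.
st3 is reachable from st0 and violates ¬b → EX c, so AG fails at st0.
st0 ∉ Sat(AG (¬b → EX c)).

Violated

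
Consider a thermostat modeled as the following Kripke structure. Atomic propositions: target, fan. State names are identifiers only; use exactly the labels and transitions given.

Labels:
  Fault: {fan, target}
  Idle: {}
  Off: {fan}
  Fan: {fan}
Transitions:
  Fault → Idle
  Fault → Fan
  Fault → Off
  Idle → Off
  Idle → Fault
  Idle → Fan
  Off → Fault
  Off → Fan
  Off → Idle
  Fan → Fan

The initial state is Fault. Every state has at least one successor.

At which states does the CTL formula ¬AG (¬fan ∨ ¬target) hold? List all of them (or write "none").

States satisfying ¬fan ∨ ¬target: {Idle, Off, Fan}.
States satisfying AG (¬fan ∨ ¬target): {Fan}.
States satisfying ¬AG (¬fan ∨ ¬target): {Fault, Idle, Off}.

{Fault, Idle, Off}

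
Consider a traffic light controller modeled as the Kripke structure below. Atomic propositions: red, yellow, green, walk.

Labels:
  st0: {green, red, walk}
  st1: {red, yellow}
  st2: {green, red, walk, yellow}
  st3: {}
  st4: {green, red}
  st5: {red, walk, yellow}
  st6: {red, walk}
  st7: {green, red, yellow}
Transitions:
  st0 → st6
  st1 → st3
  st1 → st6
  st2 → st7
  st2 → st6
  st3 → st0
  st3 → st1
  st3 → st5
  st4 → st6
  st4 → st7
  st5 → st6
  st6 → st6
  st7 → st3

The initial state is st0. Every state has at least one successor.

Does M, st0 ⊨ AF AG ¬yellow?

States satisfying AG ¬yellow: {st0, st6}.
States satisfying AF AG ¬yellow: {st0, st5, st6}.
st0 ∈ Sat(AF AG ¬yellow).

Holds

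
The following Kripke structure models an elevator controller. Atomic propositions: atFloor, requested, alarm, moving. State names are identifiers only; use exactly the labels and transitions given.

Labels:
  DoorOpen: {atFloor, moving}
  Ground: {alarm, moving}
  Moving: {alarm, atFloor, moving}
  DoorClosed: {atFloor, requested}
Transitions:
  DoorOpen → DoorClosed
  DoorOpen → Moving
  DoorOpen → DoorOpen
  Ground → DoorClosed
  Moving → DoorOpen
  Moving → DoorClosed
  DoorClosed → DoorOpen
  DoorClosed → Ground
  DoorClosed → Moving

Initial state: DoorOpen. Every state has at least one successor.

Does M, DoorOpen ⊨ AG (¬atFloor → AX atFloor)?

Holds

States satisfying ¬atFloor → AX atFloor: {DoorOpen, Ground, Moving, DoorClosed}.
States satisfying AG (¬atFloor → AX atFloor): {DoorOpen, Ground, Moving, DoorClosed}.
Every state reachable from DoorOpen satisfies ¬atFloor → AX atFloor.
DoorOpen ∈ Sat(AG (¬atFloor → AX atFloor)).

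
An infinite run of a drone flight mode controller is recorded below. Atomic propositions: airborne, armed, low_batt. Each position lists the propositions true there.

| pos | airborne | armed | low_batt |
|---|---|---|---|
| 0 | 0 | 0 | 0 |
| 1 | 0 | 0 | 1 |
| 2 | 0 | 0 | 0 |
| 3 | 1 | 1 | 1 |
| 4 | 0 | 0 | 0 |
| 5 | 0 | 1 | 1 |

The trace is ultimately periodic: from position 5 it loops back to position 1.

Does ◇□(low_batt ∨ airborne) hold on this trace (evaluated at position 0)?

Violated

□(low_batt ∨ airborne) is false at every position 0..5, so it never becomes true and ◇□(low_batt ∨ airborne) fails.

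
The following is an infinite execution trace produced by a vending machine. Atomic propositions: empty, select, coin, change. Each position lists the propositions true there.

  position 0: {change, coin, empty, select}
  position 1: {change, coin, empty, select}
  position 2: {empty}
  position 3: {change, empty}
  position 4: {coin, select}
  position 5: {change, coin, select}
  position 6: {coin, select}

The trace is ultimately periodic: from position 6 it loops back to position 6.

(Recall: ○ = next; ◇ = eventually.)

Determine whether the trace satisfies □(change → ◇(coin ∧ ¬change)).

change → ◇(coin ∧ ¬change) holds at every position 0..6, and those are all positions ever visited, so □(change → ◇(coin ∧ ¬change)) holds.
Positions where change holds: 0, 1, 3, 5.
Check ◇(coin ∧ ¬change) at each: 0→ok, 1→ok, 3→ok, 5→ok.

Yes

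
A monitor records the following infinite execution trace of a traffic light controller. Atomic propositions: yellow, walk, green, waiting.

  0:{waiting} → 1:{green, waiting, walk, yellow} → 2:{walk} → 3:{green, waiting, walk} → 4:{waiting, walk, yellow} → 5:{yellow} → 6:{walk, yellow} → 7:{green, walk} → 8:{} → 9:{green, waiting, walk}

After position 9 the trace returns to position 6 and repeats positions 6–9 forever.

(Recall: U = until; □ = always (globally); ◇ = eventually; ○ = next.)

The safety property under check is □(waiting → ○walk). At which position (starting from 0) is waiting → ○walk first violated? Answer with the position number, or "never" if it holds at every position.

Check waiting → ○walk at each position in order: 0 ✓, 1 ✓, 2 ✓, 3 ✓.
At position 4 the labels are {waiting, walk, yellow} and the next position 5 has {yellow}, so waiting → ○walk is false there. This is the first violation.

4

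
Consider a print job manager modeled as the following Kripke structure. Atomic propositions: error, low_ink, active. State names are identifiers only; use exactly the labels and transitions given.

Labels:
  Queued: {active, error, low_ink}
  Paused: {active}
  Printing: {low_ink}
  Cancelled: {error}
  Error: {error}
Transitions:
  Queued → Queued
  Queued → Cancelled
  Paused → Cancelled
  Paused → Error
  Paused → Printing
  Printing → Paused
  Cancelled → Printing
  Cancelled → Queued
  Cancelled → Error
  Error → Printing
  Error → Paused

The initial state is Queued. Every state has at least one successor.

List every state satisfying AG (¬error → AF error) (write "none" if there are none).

States satisfying ¬error → AF error: {Queued, Cancelled, Error}.
States satisfying AG (¬error → AF error): ∅.

none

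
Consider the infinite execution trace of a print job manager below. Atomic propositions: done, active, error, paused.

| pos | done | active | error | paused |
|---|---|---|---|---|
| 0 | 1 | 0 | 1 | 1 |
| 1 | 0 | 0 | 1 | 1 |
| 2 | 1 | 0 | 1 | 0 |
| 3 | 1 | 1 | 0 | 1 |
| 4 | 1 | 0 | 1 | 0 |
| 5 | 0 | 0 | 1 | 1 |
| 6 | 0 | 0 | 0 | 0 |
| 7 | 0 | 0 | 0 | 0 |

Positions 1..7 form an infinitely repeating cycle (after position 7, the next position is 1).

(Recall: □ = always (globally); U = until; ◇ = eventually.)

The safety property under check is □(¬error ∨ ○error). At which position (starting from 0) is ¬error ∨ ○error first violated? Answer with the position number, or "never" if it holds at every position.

2

Check ¬error ∨ ○error at each position in order: 0 ✓, 1 ✓.
At position 2 the labels are {done, error} and the next position 3 has {active, done, paused}, so ¬error ∨ ○error is false there. This is the first violation.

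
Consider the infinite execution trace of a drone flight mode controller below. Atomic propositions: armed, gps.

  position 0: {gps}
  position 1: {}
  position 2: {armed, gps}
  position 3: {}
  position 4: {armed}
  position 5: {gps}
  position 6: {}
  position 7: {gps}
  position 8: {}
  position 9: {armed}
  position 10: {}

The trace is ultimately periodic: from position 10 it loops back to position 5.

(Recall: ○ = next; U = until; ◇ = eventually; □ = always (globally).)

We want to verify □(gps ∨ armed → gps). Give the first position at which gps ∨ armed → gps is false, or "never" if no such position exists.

4

Check gps ∨ armed → gps at each position in order: 0 ✓, 1 ✓, 2 ✓, 3 ✓.
At position 4 the labels are {armed}, so gps ∨ armed → gps is false there. This is the first violation.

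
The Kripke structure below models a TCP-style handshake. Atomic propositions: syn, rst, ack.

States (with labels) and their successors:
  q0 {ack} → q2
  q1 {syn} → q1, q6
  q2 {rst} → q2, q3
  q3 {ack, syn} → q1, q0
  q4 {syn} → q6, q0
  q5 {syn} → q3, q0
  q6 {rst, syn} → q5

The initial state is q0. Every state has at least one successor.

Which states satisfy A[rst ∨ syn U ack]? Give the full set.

{q0, q3, q4, q5, q6}

States satisfying rst ∨ syn: {q1, q2, q3, q4, q5, q6}.
States satisfying ack: {q0, q3}.
States satisfying A[rst ∨ syn U ack]: {q0, q3, q4, q5, q6}.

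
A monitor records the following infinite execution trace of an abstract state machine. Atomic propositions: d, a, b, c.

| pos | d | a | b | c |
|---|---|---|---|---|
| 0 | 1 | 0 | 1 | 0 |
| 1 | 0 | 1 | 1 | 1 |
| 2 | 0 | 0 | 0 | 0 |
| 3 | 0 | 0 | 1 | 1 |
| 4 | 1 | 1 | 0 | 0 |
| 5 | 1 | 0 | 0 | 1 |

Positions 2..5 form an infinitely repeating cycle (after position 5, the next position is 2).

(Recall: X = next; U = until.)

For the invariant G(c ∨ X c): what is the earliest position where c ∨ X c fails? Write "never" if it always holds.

c ∨ X c holds at every position 0..5, and those are all the positions the trace ever visits, so the invariant G(c ∨ X c) is never violated.

never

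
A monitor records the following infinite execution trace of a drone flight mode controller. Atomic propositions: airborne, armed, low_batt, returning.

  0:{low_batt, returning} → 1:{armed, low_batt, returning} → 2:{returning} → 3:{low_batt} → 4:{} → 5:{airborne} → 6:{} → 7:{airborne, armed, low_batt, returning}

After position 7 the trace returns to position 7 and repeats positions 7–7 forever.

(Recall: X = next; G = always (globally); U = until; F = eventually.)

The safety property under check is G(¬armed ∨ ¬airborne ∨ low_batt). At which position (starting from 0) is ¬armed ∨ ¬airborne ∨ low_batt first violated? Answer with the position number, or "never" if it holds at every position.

¬armed ∨ ¬airborne ∨ low_batt holds at every position 0..7, and those are all the positions the trace ever visits, so the invariant G(¬armed ∨ ¬airborne ∨ low_batt) is never violated.

never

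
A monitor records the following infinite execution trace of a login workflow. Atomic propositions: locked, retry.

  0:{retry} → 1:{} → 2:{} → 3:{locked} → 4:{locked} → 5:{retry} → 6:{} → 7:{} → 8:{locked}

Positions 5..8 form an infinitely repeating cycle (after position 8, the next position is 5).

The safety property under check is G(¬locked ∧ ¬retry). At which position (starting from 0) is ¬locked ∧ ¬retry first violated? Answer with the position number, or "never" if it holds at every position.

0

At position 0 the labels are {retry}, so ¬locked ∧ ¬retry is false there. This is the first violation.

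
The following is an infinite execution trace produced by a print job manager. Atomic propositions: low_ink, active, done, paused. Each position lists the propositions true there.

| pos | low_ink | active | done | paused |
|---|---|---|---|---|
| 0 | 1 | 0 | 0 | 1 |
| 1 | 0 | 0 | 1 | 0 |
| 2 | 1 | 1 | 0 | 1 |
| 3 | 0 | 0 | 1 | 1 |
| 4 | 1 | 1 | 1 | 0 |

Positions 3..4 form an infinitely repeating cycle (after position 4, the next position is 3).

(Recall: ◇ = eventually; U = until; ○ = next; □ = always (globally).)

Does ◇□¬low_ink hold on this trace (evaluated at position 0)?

Does not hold

□¬low_ink is false at every position 0..4, so it never becomes true and ◇□¬low_ink fails.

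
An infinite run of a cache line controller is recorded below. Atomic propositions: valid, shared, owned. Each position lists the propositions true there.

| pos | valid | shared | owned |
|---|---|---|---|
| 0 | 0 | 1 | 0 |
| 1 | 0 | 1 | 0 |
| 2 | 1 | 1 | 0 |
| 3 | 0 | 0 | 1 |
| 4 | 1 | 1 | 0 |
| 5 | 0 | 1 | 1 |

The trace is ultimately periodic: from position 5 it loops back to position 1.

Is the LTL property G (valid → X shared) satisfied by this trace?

valid → X shared must hold at every position from 0 onward. It fails at position 2, so G (valid → X shared) is false.
Positions where valid holds: 2, 4.
Check X shared at each: 2→fails, 4→ok.

No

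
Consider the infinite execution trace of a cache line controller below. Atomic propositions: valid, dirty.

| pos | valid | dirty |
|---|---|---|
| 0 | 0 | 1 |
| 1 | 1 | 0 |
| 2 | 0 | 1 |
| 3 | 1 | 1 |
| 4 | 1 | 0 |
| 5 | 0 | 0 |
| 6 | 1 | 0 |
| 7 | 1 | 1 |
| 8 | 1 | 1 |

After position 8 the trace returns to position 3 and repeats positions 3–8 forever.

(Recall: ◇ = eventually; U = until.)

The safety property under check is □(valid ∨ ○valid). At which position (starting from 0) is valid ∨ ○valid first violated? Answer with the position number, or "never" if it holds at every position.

valid ∨ ○valid holds at every position 0..8, and those are all the positions the trace ever visits, so the invariant □(valid ∨ ○valid) is never violated.

never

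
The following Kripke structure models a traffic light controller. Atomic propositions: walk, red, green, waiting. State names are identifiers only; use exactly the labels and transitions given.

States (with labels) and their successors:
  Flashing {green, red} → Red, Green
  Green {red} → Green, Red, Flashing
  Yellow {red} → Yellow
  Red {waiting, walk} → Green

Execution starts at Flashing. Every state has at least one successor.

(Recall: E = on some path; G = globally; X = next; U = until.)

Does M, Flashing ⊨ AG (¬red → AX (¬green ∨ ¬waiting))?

Yes

States satisfying ¬red → AX (¬green ∨ ¬waiting): {Flashing, Green, Yellow, Red}.
States satisfying AG (¬red → AX (¬green ∨ ¬waiting)): {Flashing, Green, Yellow, Red}.
Every state reachable from Flashing satisfies ¬red → AX (¬green ∨ ¬waiting).
Flashing ∈ Sat(AG (¬red → AX (¬green ∨ ¬waiting))).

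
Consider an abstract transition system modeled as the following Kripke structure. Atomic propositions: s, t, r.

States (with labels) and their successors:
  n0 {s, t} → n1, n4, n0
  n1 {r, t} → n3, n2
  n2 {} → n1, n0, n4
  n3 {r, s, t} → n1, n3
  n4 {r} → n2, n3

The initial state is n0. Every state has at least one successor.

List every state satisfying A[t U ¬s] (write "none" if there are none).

{n1, n2, n4}

States satisfying t: {n0, n1, n3}.
States satisfying ¬s: {n1, n2, n4}.
States satisfying A[t U ¬s]: {n1, n2, n4}.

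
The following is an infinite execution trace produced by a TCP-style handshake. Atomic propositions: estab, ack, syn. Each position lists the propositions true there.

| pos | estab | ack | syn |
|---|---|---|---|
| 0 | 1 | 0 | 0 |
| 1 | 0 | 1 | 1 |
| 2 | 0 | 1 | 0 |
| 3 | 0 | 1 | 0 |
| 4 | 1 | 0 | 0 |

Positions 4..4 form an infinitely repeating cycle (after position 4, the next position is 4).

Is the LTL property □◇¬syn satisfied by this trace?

◇¬syn holds at every position 0..4, and those are all positions ever visited, so □◇¬syn holds.

Yes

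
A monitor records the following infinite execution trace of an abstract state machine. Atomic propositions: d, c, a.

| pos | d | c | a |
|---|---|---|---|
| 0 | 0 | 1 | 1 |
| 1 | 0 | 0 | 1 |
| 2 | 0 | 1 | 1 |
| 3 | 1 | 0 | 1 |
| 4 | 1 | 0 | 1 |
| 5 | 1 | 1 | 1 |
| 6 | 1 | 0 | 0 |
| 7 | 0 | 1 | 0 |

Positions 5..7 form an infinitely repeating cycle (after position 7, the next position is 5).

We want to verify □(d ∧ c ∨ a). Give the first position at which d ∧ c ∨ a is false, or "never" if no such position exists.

6

Check d ∧ c ∨ a at each position in order: 0 ✓, 1 ✓, 2 ✓, 3 ✓, 4 ✓, 5 ✓.
At position 6 the labels are {d}, so d ∧ c ∨ a is false there. This is the first violation.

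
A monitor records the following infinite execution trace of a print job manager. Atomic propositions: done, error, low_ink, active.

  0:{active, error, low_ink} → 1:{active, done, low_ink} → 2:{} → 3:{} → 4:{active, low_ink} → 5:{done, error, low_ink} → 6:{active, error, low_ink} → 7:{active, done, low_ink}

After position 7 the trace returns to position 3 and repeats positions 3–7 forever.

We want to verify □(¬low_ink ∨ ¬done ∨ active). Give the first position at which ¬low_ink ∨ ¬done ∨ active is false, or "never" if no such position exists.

5

Check ¬low_ink ∨ ¬done ∨ active at each position in order: 0 ✓, 1 ✓, 2 ✓, 3 ✓, 4 ✓.
At position 5 the labels are {done, error, low_ink}, so ¬low_ink ∨ ¬done ∨ active is false there. This is the first violation.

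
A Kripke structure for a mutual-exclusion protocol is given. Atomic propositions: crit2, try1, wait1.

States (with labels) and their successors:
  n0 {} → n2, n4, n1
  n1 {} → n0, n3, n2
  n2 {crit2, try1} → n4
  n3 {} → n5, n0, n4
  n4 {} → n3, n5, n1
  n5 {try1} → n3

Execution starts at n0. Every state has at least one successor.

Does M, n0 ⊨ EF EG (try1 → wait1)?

Holds

States satisfying EG (try1 → wait1): {n0, n1, n3, n4}.
States satisfying EF EG (try1 → wait1): {n0, n1, n2, n3, n4, n5}.
Some path from n0 reaches a state where EG (try1 → wait1) holds.
n0 ∈ Sat(EF EG (try1 → wait1)).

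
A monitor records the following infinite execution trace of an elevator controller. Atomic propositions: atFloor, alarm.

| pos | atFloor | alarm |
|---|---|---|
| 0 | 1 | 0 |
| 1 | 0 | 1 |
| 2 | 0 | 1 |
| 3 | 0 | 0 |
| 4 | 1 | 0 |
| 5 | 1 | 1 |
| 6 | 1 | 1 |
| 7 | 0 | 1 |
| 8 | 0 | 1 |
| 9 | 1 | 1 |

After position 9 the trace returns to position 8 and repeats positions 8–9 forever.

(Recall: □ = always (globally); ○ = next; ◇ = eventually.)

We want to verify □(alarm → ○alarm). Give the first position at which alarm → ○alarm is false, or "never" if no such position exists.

2

Check alarm → ○alarm at each position in order: 0 ✓, 1 ✓.
At position 2 the labels are {alarm} and the next position 3 has {}, so alarm → ○alarm is false there. This is the first violation.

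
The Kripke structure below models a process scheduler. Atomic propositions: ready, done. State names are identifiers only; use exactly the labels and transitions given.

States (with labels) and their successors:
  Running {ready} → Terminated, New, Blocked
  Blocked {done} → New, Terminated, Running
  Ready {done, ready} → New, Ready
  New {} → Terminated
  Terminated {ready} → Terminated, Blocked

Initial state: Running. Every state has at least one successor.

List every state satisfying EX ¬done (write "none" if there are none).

{Running, Blocked, Ready, New, Terminated}

States satisfying ¬done: {Running, New, Terminated}.
States satisfying EX ¬done: {Running, Blocked, Ready, New, Terminated}.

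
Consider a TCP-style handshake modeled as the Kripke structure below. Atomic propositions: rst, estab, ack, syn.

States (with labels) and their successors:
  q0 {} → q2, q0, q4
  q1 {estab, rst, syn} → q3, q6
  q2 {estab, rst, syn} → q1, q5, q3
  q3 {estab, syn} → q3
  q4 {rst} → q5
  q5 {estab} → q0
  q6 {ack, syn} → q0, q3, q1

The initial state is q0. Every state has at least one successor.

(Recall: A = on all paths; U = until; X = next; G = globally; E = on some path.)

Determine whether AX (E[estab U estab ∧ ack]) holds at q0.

Violated

States satisfying E[estab U estab ∧ ack]: ∅.
States satisfying AX (E[estab U estab ∧ ack]): ∅.
q0 ∉ Sat(AX (E[estab U estab ∧ ack])).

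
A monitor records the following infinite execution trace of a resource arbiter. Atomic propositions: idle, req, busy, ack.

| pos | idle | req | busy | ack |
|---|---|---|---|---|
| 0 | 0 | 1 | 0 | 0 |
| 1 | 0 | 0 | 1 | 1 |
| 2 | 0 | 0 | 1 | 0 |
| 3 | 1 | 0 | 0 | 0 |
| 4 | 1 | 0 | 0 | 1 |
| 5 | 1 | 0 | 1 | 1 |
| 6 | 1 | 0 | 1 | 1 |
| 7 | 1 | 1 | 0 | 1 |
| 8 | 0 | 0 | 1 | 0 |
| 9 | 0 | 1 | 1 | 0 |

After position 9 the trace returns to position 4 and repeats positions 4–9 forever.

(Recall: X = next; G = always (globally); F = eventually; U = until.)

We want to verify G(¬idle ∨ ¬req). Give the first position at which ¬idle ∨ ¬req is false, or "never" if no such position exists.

Check ¬idle ∨ ¬req at each position in order: 0 ✓, 1 ✓, 2 ✓, 3 ✓, 4 ✓, 5 ✓, 6 ✓.
At position 7 the labels are {ack, idle, req}, so ¬idle ∨ ¬req is false there. This is the first violation.

7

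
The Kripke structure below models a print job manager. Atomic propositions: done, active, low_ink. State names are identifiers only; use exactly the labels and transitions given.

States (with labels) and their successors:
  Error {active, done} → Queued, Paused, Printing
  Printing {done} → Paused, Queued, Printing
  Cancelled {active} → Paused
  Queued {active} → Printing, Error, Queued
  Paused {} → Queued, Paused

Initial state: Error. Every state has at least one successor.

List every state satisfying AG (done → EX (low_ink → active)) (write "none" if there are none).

{Error, Printing, Cancelled, Queued, Paused}

States satisfying done → EX (low_ink → active): {Error, Printing, Cancelled, Queued, Paused}.
States satisfying AG (done → EX (low_ink → active)): {Error, Printing, Cancelled, Queued, Paused}.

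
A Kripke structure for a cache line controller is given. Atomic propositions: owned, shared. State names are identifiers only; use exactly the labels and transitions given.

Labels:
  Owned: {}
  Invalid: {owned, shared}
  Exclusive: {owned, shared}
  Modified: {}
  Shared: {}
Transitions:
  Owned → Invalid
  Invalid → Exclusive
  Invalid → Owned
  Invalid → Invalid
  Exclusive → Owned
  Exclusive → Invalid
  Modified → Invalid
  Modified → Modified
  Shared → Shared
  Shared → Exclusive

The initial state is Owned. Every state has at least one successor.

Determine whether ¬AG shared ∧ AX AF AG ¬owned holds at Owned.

States satisfying shared: {Invalid, Exclusive}.
States satisfying AG shared: ∅.
States satisfying ¬AG shared: {Owned, Invalid, Exclusive, Modified, Shared}.
States satisfying AF AG ¬owned: ∅.
States satisfying AX AF AG ¬owned: ∅.
States satisfying ¬AG shared ∧ AX AF AG ¬owned: ∅.
Owned ∉ Sat(¬AG shared ∧ AX AF AG ¬owned).

Violated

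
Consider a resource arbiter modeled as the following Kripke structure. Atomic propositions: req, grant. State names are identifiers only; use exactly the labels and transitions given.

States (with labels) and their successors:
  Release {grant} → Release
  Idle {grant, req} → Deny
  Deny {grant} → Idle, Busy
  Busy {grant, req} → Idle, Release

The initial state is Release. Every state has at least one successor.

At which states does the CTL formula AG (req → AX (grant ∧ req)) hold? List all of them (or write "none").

{Release}

States satisfying req → AX (grant ∧ req): {Release, Deny}.
States satisfying AG (req → AX (grant ∧ req)): {Release}.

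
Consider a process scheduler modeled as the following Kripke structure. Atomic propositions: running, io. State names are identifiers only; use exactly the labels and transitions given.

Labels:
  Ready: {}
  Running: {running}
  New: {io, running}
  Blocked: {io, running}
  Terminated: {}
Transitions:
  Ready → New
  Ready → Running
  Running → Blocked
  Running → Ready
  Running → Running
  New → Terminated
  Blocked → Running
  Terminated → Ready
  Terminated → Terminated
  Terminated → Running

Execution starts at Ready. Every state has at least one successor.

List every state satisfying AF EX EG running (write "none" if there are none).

{Ready, Running, New, Blocked, Terminated}

States satisfying EX EG running: {Ready, Running, Blocked, Terminated}.
States satisfying AF EX EG running: {Ready, Running, New, Blocked, Terminated}.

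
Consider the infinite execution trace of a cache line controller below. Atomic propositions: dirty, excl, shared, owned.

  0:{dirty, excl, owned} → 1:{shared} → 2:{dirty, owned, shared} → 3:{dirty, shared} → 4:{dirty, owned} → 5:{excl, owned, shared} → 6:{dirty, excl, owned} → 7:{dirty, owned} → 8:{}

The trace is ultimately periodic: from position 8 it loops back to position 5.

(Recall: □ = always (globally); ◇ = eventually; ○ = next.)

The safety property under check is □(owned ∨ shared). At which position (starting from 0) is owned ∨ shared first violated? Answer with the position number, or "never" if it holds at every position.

Check owned ∨ shared at each position in order: 0 ✓, 1 ✓, 2 ✓, 3 ✓, 4 ✓, 5 ✓, 6 ✓, 7 ✓.
At position 8 the labels are {}, so owned ∨ shared is false there. This is the first violation.

8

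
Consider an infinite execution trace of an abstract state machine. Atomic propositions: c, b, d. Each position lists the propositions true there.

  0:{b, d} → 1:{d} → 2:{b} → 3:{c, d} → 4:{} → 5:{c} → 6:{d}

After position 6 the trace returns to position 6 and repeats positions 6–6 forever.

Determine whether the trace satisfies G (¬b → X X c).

¬b → X X c must hold at every position from 0 onward. It fails at position 4, so G (¬b → X X c) is false.
Positions where ¬b holds: 1, 3, 4, 5, 6.
Check X X c at each: 1→ok, 3→ok, 4→fails, 5→fails, 6→fails.

Violated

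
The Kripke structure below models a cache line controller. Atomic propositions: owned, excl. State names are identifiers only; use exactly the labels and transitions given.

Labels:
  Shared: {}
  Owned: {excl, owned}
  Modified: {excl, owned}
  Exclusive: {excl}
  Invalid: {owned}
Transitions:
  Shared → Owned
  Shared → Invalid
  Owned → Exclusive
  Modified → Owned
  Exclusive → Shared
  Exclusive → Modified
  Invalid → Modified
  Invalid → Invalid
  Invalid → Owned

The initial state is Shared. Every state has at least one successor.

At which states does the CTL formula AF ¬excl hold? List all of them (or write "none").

{Shared, Invalid}

States satisfying ¬excl: {Shared, Invalid}.
States satisfying AF ¬excl: {Shared, Invalid}.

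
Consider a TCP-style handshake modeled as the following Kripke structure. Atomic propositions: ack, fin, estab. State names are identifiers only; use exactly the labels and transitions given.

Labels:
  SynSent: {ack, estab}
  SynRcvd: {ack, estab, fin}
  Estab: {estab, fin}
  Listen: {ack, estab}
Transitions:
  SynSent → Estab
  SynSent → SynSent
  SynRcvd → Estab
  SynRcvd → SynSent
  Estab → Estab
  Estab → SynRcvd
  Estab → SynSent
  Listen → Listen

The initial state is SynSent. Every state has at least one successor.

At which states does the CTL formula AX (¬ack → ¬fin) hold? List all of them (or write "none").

States satisfying ¬ack → ¬fin: {SynSent, SynRcvd, Listen}.
States satisfying AX (¬ack → ¬fin): {Listen}.

{Listen}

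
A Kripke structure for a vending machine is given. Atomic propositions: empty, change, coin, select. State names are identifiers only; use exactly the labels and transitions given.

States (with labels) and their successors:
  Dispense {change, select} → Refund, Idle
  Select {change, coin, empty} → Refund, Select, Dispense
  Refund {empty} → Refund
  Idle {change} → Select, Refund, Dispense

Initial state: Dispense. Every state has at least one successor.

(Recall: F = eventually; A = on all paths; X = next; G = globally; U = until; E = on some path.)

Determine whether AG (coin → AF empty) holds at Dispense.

States satisfying coin → AF empty: {Dispense, Select, Refund, Idle}.
States satisfying AG (coin → AF empty): {Dispense, Select, Refund, Idle}.
Every state reachable from Dispense satisfies coin → AF empty.
Dispense ∈ Sat(AG (coin → AF empty)).

Holds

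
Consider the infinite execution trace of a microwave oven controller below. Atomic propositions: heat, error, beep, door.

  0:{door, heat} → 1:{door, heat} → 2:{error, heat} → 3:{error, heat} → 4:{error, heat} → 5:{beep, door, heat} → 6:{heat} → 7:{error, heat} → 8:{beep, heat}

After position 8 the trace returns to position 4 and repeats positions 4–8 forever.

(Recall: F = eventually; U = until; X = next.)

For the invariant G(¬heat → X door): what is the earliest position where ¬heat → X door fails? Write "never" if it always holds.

¬heat → X door holds at every position 0..8, and those are all the positions the trace ever visits, so the invariant G(¬heat → X door) is never violated.

never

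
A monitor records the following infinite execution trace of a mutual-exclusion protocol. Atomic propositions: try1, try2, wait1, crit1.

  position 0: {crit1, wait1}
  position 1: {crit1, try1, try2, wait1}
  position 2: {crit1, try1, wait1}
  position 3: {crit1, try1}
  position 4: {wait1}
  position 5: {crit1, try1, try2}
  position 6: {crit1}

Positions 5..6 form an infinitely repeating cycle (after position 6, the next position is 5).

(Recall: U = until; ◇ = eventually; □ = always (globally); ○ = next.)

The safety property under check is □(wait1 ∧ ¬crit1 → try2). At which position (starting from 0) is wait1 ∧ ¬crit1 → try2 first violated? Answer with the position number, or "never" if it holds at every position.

Check wait1 ∧ ¬crit1 → try2 at each position in order: 0 ✓, 1 ✓, 2 ✓, 3 ✓.
At position 4 the labels are {wait1}, so wait1 ∧ ¬crit1 → try2 is false there. This is the first violation.

4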